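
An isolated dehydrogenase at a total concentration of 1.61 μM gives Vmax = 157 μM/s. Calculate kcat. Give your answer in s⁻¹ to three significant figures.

kcat = Vmax/[E]total = 157 μM/s / 1.61 μM = 97.5 s⁻¹.

97.5 s⁻¹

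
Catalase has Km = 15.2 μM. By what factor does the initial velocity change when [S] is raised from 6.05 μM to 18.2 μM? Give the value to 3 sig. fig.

1.91

Since Vmax cancels, v₂/v₁ = [S]₂(Km+[S]₁) / [S]₁(Km+[S]₂).
= 18.2×(15.2+6.05) / (6.05×(15.2+18.2)) = 386.8/202.1 = 1.91.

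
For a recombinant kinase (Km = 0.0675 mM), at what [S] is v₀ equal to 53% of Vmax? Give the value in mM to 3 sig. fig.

v/Vmax = [S]/(Km+[S]) = 0.53, so [S] = Km·0.53/(1 − 0.53) = 0.0675 × 1.128.
[S] = 0.0761 mM.

0.0761 mM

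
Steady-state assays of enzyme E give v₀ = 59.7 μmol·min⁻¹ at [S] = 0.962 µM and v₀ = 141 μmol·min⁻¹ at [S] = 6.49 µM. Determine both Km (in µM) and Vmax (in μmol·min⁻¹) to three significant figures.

In reciprocal form, 1/v = (Km/Vmax)·(1/[S]) + 1/Vmax. The two points give (1/[S], 1/v) = (1.040, 0.01675) and (0.1541, 0.007092).
Slope = (0.01675 − 0.007092)/(1.040 − 0.1541) = 0.01091; intercept = 0.01675 − 0.01091×1.040 = 0.005411.
Vmax = 1/intercept = 185 μmol·min⁻¹; Km = slope × Vmax = 0.01091 × 185 = 2.02 µM.

Km = 2.02 µM; Vmax = 185 μmol·min⁻¹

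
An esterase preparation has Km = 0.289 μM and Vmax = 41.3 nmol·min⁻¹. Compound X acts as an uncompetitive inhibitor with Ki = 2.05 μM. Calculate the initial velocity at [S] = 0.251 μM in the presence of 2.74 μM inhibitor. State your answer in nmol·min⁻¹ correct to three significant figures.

11.8 nmol·min⁻¹

α = 1 + [I]/Ki = 1 + 2.74/2.05 = 2.337.
For an uncompetitive inhibitor, both parameters are divided by α, giving Vmax/α and Km/α: Km,app = 0.124 μM, Vmax,app = 17.7 nmol·min⁻¹.
v = Vmax,app·[S]/(Km,app + [S]) = 17.7 × 0.251/(0.124 + 0.251) = 11.8 nmol·min⁻¹.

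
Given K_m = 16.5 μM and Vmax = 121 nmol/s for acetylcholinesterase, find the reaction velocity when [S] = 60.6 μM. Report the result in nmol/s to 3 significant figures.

v = Vmax·[S]/(Km + [S]) = 121 × 60.6 / (16.5 + 60.6)
  = 7333 / 77.10 = 95.1 nmol/s.

95.1 nmol/s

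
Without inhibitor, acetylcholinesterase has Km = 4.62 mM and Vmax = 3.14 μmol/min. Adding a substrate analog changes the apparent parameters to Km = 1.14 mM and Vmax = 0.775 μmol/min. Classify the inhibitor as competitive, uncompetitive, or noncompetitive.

Both Km and Vmax decrease by the same factor (~4.05-fold) — characteristic of uncompetitive inhibition.

uncompetitive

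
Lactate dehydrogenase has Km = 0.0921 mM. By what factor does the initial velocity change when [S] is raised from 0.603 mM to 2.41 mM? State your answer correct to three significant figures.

1.11

Since Vmax cancels, v₂/v₁ = [S]₂(Km+[S]₁) / [S]₁(Km+[S]₂).
= 2.41×(0.0921+0.603) / (0.603×(0.0921+2.41)) = 1.675/1.509 = 1.11.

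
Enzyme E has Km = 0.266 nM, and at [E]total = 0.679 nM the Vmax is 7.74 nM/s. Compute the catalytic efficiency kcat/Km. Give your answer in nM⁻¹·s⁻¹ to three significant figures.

kcat = Vmax/[E]total = 7.74/0.679 = 11.4 s⁻¹.
kcat/Km = 11.4/0.266 = 42.9 nM⁻¹·s⁻¹.

42.9 nM⁻¹·s⁻¹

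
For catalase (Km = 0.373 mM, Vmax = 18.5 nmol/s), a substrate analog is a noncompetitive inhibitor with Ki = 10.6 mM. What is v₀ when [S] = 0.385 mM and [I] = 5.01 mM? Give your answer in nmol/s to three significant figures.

6.38 nmol/s

α = 1 + [I]/Ki = 1 + 5.01/10.6 = 1.473.
For a noncompetitive inhibitor, Vmax is reduced to Vmax/α while Km is unchanged: Km,app = 0.373 mM, Vmax,app = 12.6 nmol/s.
v = Vmax,app·[S]/(Km,app + [S]) = 12.6 × 0.385/(0.373 + 0.385) = 6.38 nmol/s.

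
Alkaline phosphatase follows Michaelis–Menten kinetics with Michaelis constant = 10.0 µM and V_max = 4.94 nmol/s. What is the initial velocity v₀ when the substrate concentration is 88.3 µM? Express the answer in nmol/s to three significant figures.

[S]/(Km+[S]) = 88.3/98.30 = 0.8983, the fractional saturation.
v = 0.8983 × Vmax = 0.8983 × 4.94 = 4.44 nmol/s.

4.44 nmol/s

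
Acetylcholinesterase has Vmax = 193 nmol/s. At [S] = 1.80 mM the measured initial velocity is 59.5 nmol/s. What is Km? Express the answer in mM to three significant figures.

4.04 mM

From v = Vmax[S]/(Km+[S]), Km = [S](Vmax − v)/v.
Km = 1.80 × (193 − 59.5) / 59.5 = 240.3/59.5 = 4.04 mM.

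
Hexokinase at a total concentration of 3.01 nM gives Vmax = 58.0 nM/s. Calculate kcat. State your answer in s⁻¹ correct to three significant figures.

19.3 s⁻¹

kcat = Vmax/[E]total = 58.0 nM/s / 3.01 nM = 19.3 s⁻¹.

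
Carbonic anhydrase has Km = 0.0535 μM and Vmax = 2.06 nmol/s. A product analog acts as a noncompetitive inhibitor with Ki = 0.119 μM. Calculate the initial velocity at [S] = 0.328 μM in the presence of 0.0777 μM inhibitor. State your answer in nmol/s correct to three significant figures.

1.07 nmol/s

With α = 1 + [I]/Ki = 1 + 0.0777/0.119 = 1.653, the noncompetitive rate law is v = (Vmax/α)·[S] / (Km + [S]).
v = (2.06/1.653)×0.328 / (0.0535 + 0.328) = 0.4088/0.3815 = 1.07 nmol/s.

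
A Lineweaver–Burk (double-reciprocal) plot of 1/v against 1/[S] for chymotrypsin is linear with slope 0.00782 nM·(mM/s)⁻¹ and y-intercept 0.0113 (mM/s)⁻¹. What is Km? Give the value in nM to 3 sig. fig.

y-intercept = 1/Vmax ⇒ Vmax = 88.5 mM/s; slope = Km/Vmax ⇒ Km = slope × Vmax.
Km = 0.00782 × 88.5 = 0.692 nM.

0.692 nM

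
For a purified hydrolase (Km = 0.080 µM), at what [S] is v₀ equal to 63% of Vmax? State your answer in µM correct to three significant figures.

0.136 µM

v/Vmax = [S]/(Km+[S]) = 0.63, so [S] = Km·0.63/(1 − 0.63) = 0.080 × 1.703.
[S] = 0.136 µM.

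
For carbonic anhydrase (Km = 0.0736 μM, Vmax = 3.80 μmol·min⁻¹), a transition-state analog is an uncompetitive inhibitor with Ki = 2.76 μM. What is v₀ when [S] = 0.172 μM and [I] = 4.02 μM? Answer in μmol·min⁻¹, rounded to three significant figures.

With α = 1 + [I]/Ki = 1 + 4.02/2.76 = 2.457, the uncompetitive rate law is v = (Vmax/α)·[S] / (Km/α + [S]).
v = (3.80/2.457)×0.172 / (0.0736/2.457 + 0.172) = 0.2661/0.2020 = 1.32 μmol·min⁻¹.

1.32 μmol·min⁻¹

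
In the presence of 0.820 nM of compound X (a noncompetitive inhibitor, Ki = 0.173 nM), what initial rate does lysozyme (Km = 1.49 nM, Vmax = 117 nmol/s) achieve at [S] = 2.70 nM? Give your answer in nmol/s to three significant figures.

With α = 1 + [I]/Ki = 1 + 0.820/0.173 = 5.740, the noncompetitive rate law is v = (Vmax/α)·[S] / (Km + [S]).
v = (117/5.740)×2.70 / (1.49 + 2.70) = 55.04/4.190 = 13.1 nmol/s.

13.1 nmol/s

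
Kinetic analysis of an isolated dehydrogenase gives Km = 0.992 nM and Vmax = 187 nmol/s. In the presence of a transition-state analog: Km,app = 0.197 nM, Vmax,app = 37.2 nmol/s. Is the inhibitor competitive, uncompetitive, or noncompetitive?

uncompetitive

Both Km and Vmax decrease by the same factor (~5.03-fold) — characteristic of uncompetitive inhibition.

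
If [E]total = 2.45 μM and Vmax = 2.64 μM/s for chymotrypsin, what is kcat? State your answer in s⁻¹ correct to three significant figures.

1.08 s⁻¹

kcat = Vmax/[E]total = 2.64 μM/s / 2.45 μM = 1.08 s⁻¹.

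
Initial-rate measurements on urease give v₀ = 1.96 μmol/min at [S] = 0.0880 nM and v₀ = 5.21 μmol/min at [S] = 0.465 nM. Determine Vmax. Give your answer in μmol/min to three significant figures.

8.50 μmol/min

From v = Vmax[S]/(Km+[S]), each point gives Vmax = v(Km+[S])/[S].
Equating: 1.96(Km+0.0880)/0.0880 = 5.21(Km+0.465)/0.465.
22.27·Km + 1.96 = 11.20·Km + 5.21, so (22.27 − 11.20)·Km = 5.21 − 1.96.
Km = 3.250/11.07 = 0.294 nM; then Vmax = 1.96(0.294+0.0880)/0.0880 = 8.50 μmol/min.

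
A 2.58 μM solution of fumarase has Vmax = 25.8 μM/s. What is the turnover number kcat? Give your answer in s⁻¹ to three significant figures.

kcat = Vmax/[E]total = 25.8 μM/s / 2.58 μM = 10.0 s⁻¹.

10.0 s⁻¹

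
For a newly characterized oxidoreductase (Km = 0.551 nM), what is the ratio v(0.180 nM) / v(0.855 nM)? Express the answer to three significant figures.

0.405

The fractional saturations are [S]/(Km+[S]) = 0.855/1.406 = 0.6081 and 0.180/0.7310 = 0.2462.
v₂/v₁ is just their ratio: 0.2462/0.6081 = 0.405.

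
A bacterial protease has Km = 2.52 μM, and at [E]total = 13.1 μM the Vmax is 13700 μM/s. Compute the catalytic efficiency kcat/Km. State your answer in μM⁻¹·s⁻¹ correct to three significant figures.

415 μM⁻¹·s⁻¹

kcat = Vmax/[E]total = 13700/13.1 = 1050 s⁻¹.
kcat/Km = 1050/2.52 = 415 μM⁻¹·s⁻¹.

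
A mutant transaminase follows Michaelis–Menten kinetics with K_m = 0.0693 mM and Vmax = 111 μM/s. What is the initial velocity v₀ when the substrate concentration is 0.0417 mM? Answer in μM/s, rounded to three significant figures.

v = Vmax·[S]/(Km + [S]) = 111 × 0.0417 / (0.0693 + 0.0417)
  = 4.629 / 0.1110 = 41.7 μM/s.

41.7 μM/s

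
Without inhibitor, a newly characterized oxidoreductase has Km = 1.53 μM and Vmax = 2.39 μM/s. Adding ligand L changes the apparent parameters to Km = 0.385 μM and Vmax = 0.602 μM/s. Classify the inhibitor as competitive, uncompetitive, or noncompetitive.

uncompetitive

Both Km and Vmax decrease by the same factor (~3.97-fold) — characteristic of uncompetitive inhibition.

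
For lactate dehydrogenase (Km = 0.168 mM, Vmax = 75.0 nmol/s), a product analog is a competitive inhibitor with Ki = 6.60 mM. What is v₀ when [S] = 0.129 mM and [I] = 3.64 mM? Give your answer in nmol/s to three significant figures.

24.8 nmol/s

With α = 1 + [I]/Ki = 1 + 3.64/6.60 = 1.552, the competitive rate law is v = Vmax[S] / (αKm + [S]).
v = 75.0×0.129 / (1.552×0.168 + 0.129) = 9.675/0.3897 = 24.8 nmol/s.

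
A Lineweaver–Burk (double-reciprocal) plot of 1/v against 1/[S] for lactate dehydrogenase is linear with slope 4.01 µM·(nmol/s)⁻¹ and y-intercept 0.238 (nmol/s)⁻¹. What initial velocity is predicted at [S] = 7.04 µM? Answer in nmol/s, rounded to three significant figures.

The y-intercept is 1/Vmax, so Vmax = 1/0.238 = 4.20 nmol/s.
The slope is Km/Vmax, so Km = 4.01 × 4.20 = 16.8 µM.
Then v = 4.20 × 7.04/(16.8 + 7.04) = 1.24 nmol/s.

1.24 nmol/s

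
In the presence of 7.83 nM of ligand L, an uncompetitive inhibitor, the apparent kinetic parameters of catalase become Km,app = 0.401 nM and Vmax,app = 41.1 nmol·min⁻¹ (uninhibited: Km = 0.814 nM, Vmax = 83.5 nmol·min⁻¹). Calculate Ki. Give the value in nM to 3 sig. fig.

7.59 nM

Uncompetitive: Vmax,app = Vmax/α (and Km,app = Km/α) with α = 1 + [I]/Ki.
α = Vmax/Vmax,app = 83.5/41.1 = 2.032.
Since α = 1 + [I]/Ki, [I]/Ki = 2.032 − 1 = 1.032 and Ki = 7.83/1.032 = 7.59 nM.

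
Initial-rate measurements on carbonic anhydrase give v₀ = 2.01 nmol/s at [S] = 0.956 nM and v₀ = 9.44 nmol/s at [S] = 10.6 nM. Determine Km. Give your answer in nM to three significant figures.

From v = Vmax[S]/(Km+[S]), each point gives Vmax = v(Km+[S])/[S].
Equating: 2.01(Km+0.956)/0.956 = 9.44(Km+10.6)/10.6.
2.103·Km + 2.01 = 0.8906·Km + 9.44, so (2.103 − 0.8906)·Km = 9.44 − 2.01.
Km = 7.430/1.212 = 6.13 nM; then Vmax = 2.01(6.13+0.956)/0.956 = 14.9 nmol/s.

6.13 nM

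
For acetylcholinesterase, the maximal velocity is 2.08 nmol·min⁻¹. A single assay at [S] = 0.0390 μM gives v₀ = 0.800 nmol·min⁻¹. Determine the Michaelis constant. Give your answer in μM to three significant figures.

0.0624 μM

v/Vmax = 0.800/2.08 = 0.3846 = [S]/(Km+[S]).
So Km + [S] = [S]/0.3846 = 0.1014 μM, giving Km = 0.1014 − 0.0390 = 0.0624 μM.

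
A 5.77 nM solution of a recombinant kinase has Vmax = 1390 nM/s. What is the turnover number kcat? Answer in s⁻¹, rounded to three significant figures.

241 s⁻¹

kcat = Vmax/[E]total = 1390 nM/s / 5.77 nM = 241 s⁻¹.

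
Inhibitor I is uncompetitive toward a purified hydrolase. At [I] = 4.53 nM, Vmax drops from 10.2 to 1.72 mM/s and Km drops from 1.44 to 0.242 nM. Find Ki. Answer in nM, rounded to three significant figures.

Uncompetitive: Vmax,app = Vmax/α (and Km,app = Km/α) with α = 1 + [I]/Ki.
α = Vmax/Vmax,app = 10.2/1.72 = 5.930.
Ki = [I]/(α − 1) = 4.53/4.930 = 0.919 nM.

0.919 nM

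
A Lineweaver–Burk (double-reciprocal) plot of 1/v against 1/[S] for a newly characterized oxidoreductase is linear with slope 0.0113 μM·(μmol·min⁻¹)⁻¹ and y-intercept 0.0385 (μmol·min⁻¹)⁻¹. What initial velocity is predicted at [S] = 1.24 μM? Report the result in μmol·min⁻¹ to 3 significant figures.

The y-intercept is 1/Vmax, so Vmax = 1/0.0385 = 26.0 μmol·min⁻¹.
The slope is Km/Vmax, so Km = 0.0113 × 26.0 = 0.294 μM.
Then v = 26.0 × 1.24/(0.294 + 1.24) = 21.0 μmol·min⁻¹.

21.0 μmol·min⁻¹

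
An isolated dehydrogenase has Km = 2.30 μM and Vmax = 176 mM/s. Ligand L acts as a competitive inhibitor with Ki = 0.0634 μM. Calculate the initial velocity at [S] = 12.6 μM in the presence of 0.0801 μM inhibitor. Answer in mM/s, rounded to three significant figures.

α = 1 + [I]/Ki = 1 + 0.0801/0.0634 = 2.263.
For a competitive inhibitor, Vmax is unchanged and the apparent Km becomes α·Km: Km,app = 5.21 μM, Vmax,app = 176 mM/s.
v = Vmax,app·[S]/(Km,app + [S]) = 176 × 12.6/(5.21 + 12.6) = 125 mM/s.

125 mM/s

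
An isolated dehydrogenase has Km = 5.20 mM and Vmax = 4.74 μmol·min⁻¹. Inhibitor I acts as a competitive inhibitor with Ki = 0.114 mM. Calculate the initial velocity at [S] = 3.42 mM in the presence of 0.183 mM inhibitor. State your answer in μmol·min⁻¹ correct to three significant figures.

With α = 1 + [I]/Ki = 1 + 0.183/0.114 = 2.605, the competitive rate law is v = Vmax[S] / (αKm + [S]).
v = 4.74×3.42 / (2.605×5.20 + 3.42) = 16.21/16.97 = 0.955 μmol·min⁻¹.

0.955 μmol·min⁻¹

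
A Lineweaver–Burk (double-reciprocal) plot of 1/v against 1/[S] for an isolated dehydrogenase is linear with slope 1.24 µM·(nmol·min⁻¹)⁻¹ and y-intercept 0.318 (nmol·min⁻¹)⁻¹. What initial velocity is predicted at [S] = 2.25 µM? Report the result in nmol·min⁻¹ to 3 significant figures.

1.15 nmol·min⁻¹

The y-intercept is 1/Vmax, so Vmax = 1/0.318 = 3.14 nmol·min⁻¹.
The slope is Km/Vmax, so Km = 1.24 × 3.14 = 3.90 µM.
Then v = 3.14 × 2.25/(3.90 + 2.25) = 1.15 nmol·min⁻¹.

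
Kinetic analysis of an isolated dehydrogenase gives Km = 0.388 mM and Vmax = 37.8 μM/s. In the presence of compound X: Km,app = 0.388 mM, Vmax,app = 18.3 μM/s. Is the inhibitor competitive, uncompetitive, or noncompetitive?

noncompetitive

Vmax decreases (37.8 → 18.3 μM/s) while Km is unchanged — pure noncompetitive inhibition.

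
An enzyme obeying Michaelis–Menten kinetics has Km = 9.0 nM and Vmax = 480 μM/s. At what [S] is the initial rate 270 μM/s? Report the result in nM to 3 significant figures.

11.6 nM

Rearranging v = Vmax[S]/(Km+[S]) gives [S] = Km·v/(Vmax − v).
[S] = 9.0 × 270 / (480 − 270) = 2430/210.0 = 11.6 nM.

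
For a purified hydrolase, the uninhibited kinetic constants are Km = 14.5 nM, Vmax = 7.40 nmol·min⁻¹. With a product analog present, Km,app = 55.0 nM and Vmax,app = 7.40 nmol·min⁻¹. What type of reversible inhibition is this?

Km increases (14.5 → 55.0 nM) while Vmax is unchanged — the hallmark of competitive inhibition.

competitive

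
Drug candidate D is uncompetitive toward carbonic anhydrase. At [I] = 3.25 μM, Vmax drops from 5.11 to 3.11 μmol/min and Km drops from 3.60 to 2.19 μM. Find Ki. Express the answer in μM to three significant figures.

Uncompetitive: Vmax,app = Vmax/α (and Km,app = Km/α) with α = 1 + [I]/Ki.
α = Vmax/Vmax,app = 5.11/3.11 = 1.643.
Since α = 1 + [I]/Ki, [I]/Ki = 1.643 − 1 = 0.6431 and Ki = 3.25/0.6431 = 5.05 μM.

5.05 μM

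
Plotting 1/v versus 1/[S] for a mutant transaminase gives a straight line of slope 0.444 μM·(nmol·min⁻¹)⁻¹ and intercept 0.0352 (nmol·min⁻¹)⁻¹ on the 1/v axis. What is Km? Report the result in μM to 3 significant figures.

12.6 μM

y-intercept = 1/Vmax ⇒ Vmax = 28.4 nmol·min⁻¹; slope = Km/Vmax ⇒ Km = slope × Vmax.
Km = 0.444 × 28.4 = 12.6 μM.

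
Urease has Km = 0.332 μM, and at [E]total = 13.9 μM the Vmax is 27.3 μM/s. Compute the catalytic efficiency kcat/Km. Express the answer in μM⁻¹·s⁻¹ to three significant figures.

5.92 μM⁻¹·s⁻¹

kcat = Vmax/[E]total = 27.3/13.9 = 1.96 s⁻¹.
kcat/Km = 1.96/0.332 = 5.92 μM⁻¹·s⁻¹.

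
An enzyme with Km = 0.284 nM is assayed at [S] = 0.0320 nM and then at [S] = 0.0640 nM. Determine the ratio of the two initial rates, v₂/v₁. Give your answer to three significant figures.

The fractional saturations are [S]/(Km+[S]) = 0.0320/0.3160 = 0.1013 and 0.0640/0.3480 = 0.1839.
v₂/v₁ is just their ratio: 0.1839/0.1013 = 1.82.

1.82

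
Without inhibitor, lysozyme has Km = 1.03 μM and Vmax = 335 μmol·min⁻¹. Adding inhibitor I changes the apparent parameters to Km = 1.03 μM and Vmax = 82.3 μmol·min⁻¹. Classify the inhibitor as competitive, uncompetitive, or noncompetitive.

Vmax decreases (335 → 82.3 μmol·min⁻¹) while Km is unchanged — pure noncompetitive inhibition.

noncompetitive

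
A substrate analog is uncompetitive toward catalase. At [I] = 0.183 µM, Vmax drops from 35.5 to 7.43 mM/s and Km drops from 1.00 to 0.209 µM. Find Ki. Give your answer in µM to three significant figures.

0.0484 µM

Uncompetitive: Vmax,app = Vmax/α (and Km,app = Km/α) with α = 1 + [I]/Ki.
α = Vmax/Vmax,app = 35.5/7.43 = 4.778.
Ki = [I]/(α − 1) = 0.183/3.778 = 0.0484 µM.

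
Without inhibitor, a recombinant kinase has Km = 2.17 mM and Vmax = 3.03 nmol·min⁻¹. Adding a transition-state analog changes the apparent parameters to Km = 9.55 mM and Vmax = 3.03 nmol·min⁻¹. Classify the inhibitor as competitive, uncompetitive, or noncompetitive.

competitive

Km increases (2.17 → 9.55 mM) while Vmax is unchanged — the hallmark of competitive inhibition.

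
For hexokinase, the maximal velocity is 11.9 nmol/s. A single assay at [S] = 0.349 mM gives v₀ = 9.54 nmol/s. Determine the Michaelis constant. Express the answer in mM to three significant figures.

0.0863 mM

v/Vmax = 9.54/11.9 = 0.8017 = [S]/(Km+[S]).
So Km + [S] = [S]/0.8017 = 0.4353 mM, giving Km = 0.4353 − 0.349 = 0.0863 mM.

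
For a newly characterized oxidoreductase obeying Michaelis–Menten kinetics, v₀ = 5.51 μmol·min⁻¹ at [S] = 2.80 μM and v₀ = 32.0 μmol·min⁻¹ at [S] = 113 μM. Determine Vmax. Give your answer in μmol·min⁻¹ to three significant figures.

36.5 μmol·min⁻¹

From v = Vmax[S]/(Km+[S]), each point gives Vmax = v(Km+[S])/[S].
Equating: 5.51(Km+2.80)/2.80 = 32.0(Km+113)/113.
1.968·Km + 5.51 = 0.2832·Km + 32.0, so (1.968 − 0.2832)·Km = 32.0 − 5.51.
Km = 26.49/1.685 = 15.7 μM; then Vmax = 5.51(15.7+2.80)/2.80 = 36.5 μmol·min⁻¹.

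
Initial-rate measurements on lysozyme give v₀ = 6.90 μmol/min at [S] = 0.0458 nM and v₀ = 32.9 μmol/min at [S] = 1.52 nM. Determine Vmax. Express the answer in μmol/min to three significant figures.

37.3 μmol/min

In reciprocal form, 1/v = (Km/Vmax)·(1/[S]) + 1/Vmax. The two points give (1/[S], 1/v) = (21.83, 0.1449) and (0.6579, 0.03040).
Slope = (0.1449 − 0.03040)/(21.83 − 0.6579) = 0.005409; intercept = 0.1449 − 0.005409×21.83 = 0.02684.
Vmax = 1/intercept = 37.3 μmol/min; Km = slope × Vmax = 0.005409 × 37.3 = 0.202 nM.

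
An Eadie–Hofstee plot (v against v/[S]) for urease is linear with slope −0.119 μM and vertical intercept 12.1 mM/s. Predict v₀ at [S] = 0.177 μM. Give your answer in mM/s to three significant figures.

7.24 mM/s

In the Eadie–Hofstee form v = Vmax − Km·(v/[S]), the slope is −Km and the intercept is Vmax, so Km = 0.119 μM and Vmax = 12.1 mM/s.
v = 12.1 × 0.177/(0.119 + 0.177) = 7.24 mM/s.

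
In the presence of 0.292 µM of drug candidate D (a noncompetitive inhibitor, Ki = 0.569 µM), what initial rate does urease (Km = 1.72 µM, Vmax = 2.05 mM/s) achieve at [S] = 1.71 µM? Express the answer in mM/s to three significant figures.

α = 1 + [I]/Ki = 1 + 0.292/0.569 = 1.513.
For a noncompetitive inhibitor, Vmax is reduced to Vmax/α while Km is unchanged: Km,app = 1.72 µM, Vmax,app = 1.35 mM/s.
v = Vmax,app·[S]/(Km,app + [S]) = 1.35 × 1.71/(1.72 + 1.71) = 0.675 mM/s.

0.675 mM/s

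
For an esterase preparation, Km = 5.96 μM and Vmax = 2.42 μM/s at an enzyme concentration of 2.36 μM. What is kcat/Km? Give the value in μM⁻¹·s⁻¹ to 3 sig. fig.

kcat = Vmax/[E]total = 2.42/2.36 = 1.03 s⁻¹.
kcat/Km = 1.03/5.96 = 0.172 μM⁻¹·s⁻¹.

0.172 μM⁻¹·s⁻¹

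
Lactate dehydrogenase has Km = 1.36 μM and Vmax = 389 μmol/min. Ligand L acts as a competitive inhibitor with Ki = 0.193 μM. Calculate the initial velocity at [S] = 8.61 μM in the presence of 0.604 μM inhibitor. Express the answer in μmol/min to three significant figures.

With α = 1 + [I]/Ki = 1 + 0.604/0.193 = 4.130, the competitive rate law is v = Vmax[S] / (αKm + [S]).
v = 389×8.61 / (4.130×1.36 + 8.61) = 3349/14.23 = 235 μmol/min.

235 μmol/min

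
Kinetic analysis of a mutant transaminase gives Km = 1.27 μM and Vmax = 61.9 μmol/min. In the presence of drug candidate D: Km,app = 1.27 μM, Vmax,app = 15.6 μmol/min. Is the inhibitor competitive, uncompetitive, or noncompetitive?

Vmax decreases (61.9 → 15.6 μmol/min) while Km is unchanged — pure noncompetitive inhibition.

noncompetitive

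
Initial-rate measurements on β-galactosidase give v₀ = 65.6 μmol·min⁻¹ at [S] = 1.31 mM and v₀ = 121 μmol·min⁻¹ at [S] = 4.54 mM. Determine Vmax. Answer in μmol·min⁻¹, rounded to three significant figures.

184 μmol·min⁻¹

In reciprocal form, 1/v = (Km/Vmax)·(1/[S]) + 1/Vmax. The two points give (1/[S], 1/v) = (0.7634, 0.01524) and (0.2203, 0.008264).
Slope = (0.01524 − 0.008264)/(0.7634 − 0.2203) = 0.01285; intercept = 0.01524 − 0.01285×0.7634 = 0.005434.
Vmax = 1/intercept = 184 μmol·min⁻¹; Km = slope × Vmax = 0.01285 × 184 = 2.37 mM.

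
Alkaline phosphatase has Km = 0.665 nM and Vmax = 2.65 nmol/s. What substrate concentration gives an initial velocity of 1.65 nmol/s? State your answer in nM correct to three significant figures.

1.10 nM

Rearranging v = Vmax[S]/(Km+[S]) gives [S] = Km·v/(Vmax − v).
[S] = 0.665 × 1.65 / (2.65 − 1.65) = 1.097/1.000 = 1.10 nM.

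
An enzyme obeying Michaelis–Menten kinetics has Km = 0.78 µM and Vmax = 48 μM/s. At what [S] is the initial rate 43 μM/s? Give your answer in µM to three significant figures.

6.71 µM

The required fractional saturation is v/Vmax = 43/48 = 0.8958.
Then [S]/(Km+[S]) = 0.8958 ⇒ [S] = 0.78 × 0.8958/(1 − 0.8958) = 6.71 µM.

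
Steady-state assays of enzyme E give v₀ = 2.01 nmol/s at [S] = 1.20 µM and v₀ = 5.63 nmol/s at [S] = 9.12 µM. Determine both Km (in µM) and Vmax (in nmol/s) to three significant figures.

In reciprocal form, 1/v = (Km/Vmax)·(1/[S]) + 1/Vmax. The two points give (1/[S], 1/v) = (0.8333, 0.4975) and (0.1096, 0.1776).
Slope = (0.4975 − 0.1776)/(0.8333 − 0.1096) = 0.4420; intercept = 0.4975 − 0.4420×0.8333 = 0.1292.
Vmax = 1/intercept = 7.74 nmol/s; Km = slope × Vmax = 0.4420 × 7.74 = 3.42 µM.

Km = 3.42 µM; Vmax = 7.74 nmol/s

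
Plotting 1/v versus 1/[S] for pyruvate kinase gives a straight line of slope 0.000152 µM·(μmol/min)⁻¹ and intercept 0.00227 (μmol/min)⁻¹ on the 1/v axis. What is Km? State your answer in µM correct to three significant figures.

y-intercept = 1/Vmax ⇒ Vmax = 441 μmol/min; slope = Km/Vmax ⇒ Km = slope × Vmax.
Km = 0.000152 × 441 = 0.0670 µM.

0.0670 µM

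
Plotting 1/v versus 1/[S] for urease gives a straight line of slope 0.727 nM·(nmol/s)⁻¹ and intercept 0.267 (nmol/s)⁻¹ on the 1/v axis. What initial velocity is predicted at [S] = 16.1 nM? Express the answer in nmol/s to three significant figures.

The y-intercept is 1/Vmax, so Vmax = 1/0.267 = 3.75 nmol/s.
The slope is Km/Vmax, so Km = 0.727 × 3.75 = 2.72 nM.
Then v = 3.75 × 16.1/(2.72 + 16.1) = 3.20 nmol/s.

3.20 nmol/s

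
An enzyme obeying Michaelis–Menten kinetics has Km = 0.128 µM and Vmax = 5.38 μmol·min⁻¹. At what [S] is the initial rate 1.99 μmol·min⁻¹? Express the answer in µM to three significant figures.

0.0751 µM

The required fractional saturation is v/Vmax = 1.99/5.38 = 0.3699.
Then [S]/(Km+[S]) = 0.3699 ⇒ [S] = 0.128 × 0.3699/(1 − 0.3699) = 0.0751 µM.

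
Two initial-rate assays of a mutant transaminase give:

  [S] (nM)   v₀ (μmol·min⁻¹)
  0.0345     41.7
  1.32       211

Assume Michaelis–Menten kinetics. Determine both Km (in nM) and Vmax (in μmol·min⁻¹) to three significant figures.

Km = 0.161 nM; Vmax = 237 μmol·min⁻¹

In reciprocal form, 1/v = (Km/Vmax)·(1/[S]) + 1/Vmax. The two points give (1/[S], 1/v) = (28.99, 0.02398) and (0.7576, 0.004739).
Slope = (0.02398 − 0.004739)/(28.99 − 0.7576) = 0.0006816; intercept = 0.02398 − 0.0006816×28.99 = 0.004223.
Vmax = 1/intercept = 237 μmol·min⁻¹; Km = slope × Vmax = 0.0006816 × 237 = 0.161 nM.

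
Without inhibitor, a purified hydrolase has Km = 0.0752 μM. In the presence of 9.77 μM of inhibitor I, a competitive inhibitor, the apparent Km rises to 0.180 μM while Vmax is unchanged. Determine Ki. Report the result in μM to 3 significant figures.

7.01 μM

Competitive: Km,app = α·Km with α = 1 + [I]/Ki.
α = Km,app/Km = 0.180/0.0752 = 2.394.
Since α = 1 + [I]/Ki, [I]/Ki = 2.394 − 1 = 1.394 and Ki = 9.77/1.394 = 7.01 μM.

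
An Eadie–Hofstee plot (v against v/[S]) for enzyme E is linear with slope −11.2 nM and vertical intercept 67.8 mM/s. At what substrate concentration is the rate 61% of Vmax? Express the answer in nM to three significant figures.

The Eadie–Hofstee slope gives Km = 11.2 nM (slope = −Km).
v/Vmax = [S]/(Km+[S]) = 0.61 ⇒ [S] = Km·0.61/(1−0.61) = 11.2 × 1.564 = 17.5 nM.

17.5 nM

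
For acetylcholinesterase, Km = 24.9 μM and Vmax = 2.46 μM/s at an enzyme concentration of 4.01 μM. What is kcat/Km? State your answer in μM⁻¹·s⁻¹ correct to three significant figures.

kcat = Vmax/[E]total = 2.46/4.01 = 0.613 s⁻¹.
kcat/Km = 0.613/24.9 = 0.0246 μM⁻¹·s⁻¹.

0.0246 μM⁻¹·s⁻¹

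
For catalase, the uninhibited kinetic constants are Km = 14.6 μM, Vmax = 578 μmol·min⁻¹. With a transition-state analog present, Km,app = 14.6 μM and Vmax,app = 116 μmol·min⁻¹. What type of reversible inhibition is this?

Vmax decreases (578 → 116 μmol·min⁻¹) while Km is unchanged — pure noncompetitive inhibition.

noncompetitive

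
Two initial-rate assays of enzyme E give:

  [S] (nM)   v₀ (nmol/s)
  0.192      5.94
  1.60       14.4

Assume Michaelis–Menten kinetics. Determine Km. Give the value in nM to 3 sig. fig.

0.386 nM

From v = Vmax[S]/(Km+[S]), each point gives Vmax = v(Km+[S])/[S].
Equating: 5.94(Km+0.192)/0.192 = 14.4(Km+1.60)/1.60.
30.94·Km + 5.94 = 9.000·Km + 14.4, so (30.94 − 9.000)·Km = 14.4 − 5.94.
Km = 8.460/21.94 = 0.386 nM; then Vmax = 5.94(0.386+0.192)/0.192 = 17.9 nmol/s.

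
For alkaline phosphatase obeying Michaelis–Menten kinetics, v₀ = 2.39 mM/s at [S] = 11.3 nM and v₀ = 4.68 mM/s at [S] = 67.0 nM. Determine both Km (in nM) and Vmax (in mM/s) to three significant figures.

From v = Vmax[S]/(Km+[S]), each point gives Vmax = v(Km+[S])/[S].
Equating: 2.39(Km+11.3)/11.3 = 4.68(Km+67.0)/67.0.
0.2115·Km + 2.39 = 0.06985·Km + 4.68, so (0.2115 − 0.06985)·Km = 4.68 − 2.39.
Km = 2.290/0.1417 = 16.2 nM; then Vmax = 2.39(16.2+11.3)/11.3 = 5.81 mM/s.

Km = 16.2 nM; Vmax = 5.81 mM/s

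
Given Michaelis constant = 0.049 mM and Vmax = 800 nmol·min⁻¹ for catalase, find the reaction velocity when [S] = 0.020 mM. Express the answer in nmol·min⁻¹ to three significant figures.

[S]/(Km+[S]) = 0.020/0.06900 = 0.2899, the fractional saturation.
v = 0.2899 × Vmax = 0.2899 × 800 = 232 nmol·min⁻¹.

232 nmol·min⁻¹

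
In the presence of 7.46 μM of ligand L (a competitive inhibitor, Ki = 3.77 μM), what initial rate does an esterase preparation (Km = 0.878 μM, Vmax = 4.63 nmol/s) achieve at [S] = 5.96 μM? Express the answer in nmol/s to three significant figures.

With α = 1 + [I]/Ki = 1 + 7.46/3.77 = 2.979, the competitive rate law is v = Vmax[S] / (αKm + [S]).
v = 4.63×5.96 / (2.979×0.878 + 5.96) = 27.59/8.575 = 3.22 nmol/s.

3.22 nmol/s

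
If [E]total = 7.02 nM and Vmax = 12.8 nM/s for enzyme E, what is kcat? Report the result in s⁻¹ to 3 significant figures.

1.82 s⁻¹

kcat = Vmax/[E]total = 12.8 nM/s / 7.02 nM = 1.82 s⁻¹.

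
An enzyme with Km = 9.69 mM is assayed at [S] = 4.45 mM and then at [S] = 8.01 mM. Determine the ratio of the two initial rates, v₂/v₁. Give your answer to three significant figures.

1.44

Since Vmax cancels, v₂/v₁ = [S]₂(Km+[S]₁) / [S]₁(Km+[S]₂).
= 8.01×(9.69+4.45) / (4.45×(9.69+8.01)) = 113.3/78.76 = 1.44.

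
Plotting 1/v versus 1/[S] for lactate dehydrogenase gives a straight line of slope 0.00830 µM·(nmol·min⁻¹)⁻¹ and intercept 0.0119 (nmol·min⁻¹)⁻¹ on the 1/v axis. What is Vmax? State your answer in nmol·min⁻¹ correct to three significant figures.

The y-intercept of a Lineweaver–Burk plot equals 1/Vmax, so Vmax = 1/0.0119 = 84.0 nmol·min⁻¹.

84.0 nmol·min⁻¹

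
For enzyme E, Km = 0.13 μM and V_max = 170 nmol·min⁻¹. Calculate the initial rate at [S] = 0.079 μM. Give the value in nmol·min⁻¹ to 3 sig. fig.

[S]/(Km+[S]) = 0.079/0.2090 = 0.3780, the fractional saturation.
v = 0.3780 × Vmax = 0.3780 × 170 = 64.3 nmol·min⁻¹.

64.3 nmol·min⁻¹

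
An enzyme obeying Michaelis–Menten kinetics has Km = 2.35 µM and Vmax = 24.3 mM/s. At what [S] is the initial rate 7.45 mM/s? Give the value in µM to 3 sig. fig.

1.04 µM

The required fractional saturation is v/Vmax = 7.45/24.3 = 0.3066.
Then [S]/(Km+[S]) = 0.3066 ⇒ [S] = 2.35 × 0.3066/(1 − 0.3066) = 1.04 µM.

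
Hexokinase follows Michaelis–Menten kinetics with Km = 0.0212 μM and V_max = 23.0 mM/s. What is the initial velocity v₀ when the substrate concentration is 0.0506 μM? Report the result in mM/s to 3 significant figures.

[S]/(Km+[S]) = 0.0506/0.07180 = 0.7047, the fractional saturation.
v = 0.7047 × Vmax = 0.7047 × 23.0 = 16.2 mM/s.

16.2 mM/s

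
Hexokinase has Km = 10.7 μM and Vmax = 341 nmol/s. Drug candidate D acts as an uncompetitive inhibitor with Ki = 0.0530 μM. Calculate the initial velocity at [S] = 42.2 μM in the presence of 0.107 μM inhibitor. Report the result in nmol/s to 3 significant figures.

104 nmol/s

α = 1 + [I]/Ki = 1 + 0.107/0.0530 = 3.019.
For an uncompetitive inhibitor, both parameters are divided by α, giving Vmax/α and Km/α: Km,app = 3.54 μM, Vmax,app = 113 nmol/s.
v = Vmax,app·[S]/(Km,app + [S]) = 113 × 42.2/(3.54 + 42.2) = 104 nmol/s.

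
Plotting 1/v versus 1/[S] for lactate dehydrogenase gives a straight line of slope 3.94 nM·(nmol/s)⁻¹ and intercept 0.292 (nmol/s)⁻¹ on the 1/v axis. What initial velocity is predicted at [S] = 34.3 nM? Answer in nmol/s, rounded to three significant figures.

The y-intercept is 1/Vmax, so Vmax = 1/0.292 = 3.42 nmol/s.
The slope is Km/Vmax, so Km = 3.94 × 3.42 = 13.5 nM.
Then v = 3.42 × 34.3/(13.5 + 34.3) = 2.46 nmol/s.

2.46 nmol/s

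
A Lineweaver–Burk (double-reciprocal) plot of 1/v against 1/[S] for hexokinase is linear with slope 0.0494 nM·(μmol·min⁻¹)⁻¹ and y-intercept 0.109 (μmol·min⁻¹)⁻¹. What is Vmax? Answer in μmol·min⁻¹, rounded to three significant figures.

9.17 μmol·min⁻¹

The y-intercept of a Lineweaver–Burk plot equals 1/Vmax, so Vmax = 1/0.109 = 9.17 μmol·min⁻¹.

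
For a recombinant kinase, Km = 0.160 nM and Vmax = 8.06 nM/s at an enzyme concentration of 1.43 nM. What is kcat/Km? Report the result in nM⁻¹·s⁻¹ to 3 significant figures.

35.2 nM⁻¹·s⁻¹

kcat = Vmax/[E]total = 8.06/1.43 = 5.64 s⁻¹.
kcat/Km = 5.64/0.160 = 35.2 nM⁻¹·s⁻¹.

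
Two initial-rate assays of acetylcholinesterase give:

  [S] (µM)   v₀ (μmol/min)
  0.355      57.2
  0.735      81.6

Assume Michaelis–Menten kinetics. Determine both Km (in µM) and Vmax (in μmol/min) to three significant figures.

From v = Vmax[S]/(Km+[S]), each point gives Vmax = v(Km+[S])/[S].
Equating: 57.2(Km+0.355)/0.355 = 81.6(Km+0.735)/0.735.
161.1·Km + 57.2 = 111.0·Km + 81.6, so (161.1 − 111.0)·Km = 81.6 − 57.2.
Km = 24.40/50.11 = 0.487 µM; then Vmax = 57.2(0.487+0.355)/0.355 = 136 μmol/min.

Km = 0.487 µM; Vmax = 136 μmol/min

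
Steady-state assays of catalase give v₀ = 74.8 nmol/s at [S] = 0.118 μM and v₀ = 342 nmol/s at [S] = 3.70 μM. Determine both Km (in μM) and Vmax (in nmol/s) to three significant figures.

In reciprocal form, 1/v = (Km/Vmax)·(1/[S]) + 1/Vmax. The two points give (1/[S], 1/v) = (8.475, 0.01337) and (0.2703, 0.002924).
Slope = (0.01337 − 0.002924)/(8.475 − 0.2703) = 0.001273; intercept = 0.01337 − 0.001273×8.475 = 0.002580.
Vmax = 1/intercept = 388 nmol/s; Km = slope × Vmax = 0.001273 × 388 = 0.493 μM.

Km = 0.493 μM; Vmax = 388 nmol/s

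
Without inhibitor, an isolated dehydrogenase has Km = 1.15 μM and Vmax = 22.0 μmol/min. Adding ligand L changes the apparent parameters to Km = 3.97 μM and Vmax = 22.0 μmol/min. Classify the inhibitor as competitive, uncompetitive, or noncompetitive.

competitive

Km increases (1.15 → 3.97 μM) while Vmax is unchanged — the hallmark of competitive inhibition.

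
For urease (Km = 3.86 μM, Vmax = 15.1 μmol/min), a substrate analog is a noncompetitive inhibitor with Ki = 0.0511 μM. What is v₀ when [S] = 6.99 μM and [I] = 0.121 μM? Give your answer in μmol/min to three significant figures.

α = 1 + [I]/Ki = 1 + 0.121/0.0511 = 3.368.
For a noncompetitive inhibitor, Vmax is reduced to Vmax/α while Km is unchanged: Km,app = 3.86 μM, Vmax,app = 4.48 μmol/min.
v = Vmax,app·[S]/(Km,app + [S]) = 4.48 × 6.99/(3.86 + 6.99) = 2.89 μmol/min.

2.89 μmol/min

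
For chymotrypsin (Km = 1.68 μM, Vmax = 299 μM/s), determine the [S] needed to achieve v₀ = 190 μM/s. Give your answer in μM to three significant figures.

Rearranging v = Vmax[S]/(Km+[S]) gives [S] = Km·v/(Vmax − v).
[S] = 1.68 × 190 / (299 − 190) = 319.2/109.0 = 2.93 μM.

2.93 μM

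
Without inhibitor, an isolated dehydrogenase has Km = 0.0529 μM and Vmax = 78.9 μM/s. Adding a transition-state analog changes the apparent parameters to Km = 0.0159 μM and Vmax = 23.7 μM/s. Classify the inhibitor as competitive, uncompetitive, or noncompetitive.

uncompetitive

Both Km and Vmax decrease by the same factor (~3.33-fold) — characteristic of uncompetitive inhibition.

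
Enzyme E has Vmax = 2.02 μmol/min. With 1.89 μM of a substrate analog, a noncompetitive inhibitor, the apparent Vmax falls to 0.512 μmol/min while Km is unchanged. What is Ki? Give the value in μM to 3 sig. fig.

Noncompetitive: Vmax,app = Vmax/α with α = 1 + [I]/Ki.
α = Vmax/Vmax,app = 2.02/0.512 = 3.945.
Ki = [I]/(α − 1) = 1.89/2.945 = 0.642 μM.

0.642 μM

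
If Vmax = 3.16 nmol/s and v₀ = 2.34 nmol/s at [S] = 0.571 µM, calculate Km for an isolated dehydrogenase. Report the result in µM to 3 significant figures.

0.200 µM

v/Vmax = 2.34/3.16 = 0.7405 = [S]/(Km+[S]).
So Km + [S] = [S]/0.7405 = 0.7711 µM, giving Km = 0.7711 − 0.571 = 0.200 µM.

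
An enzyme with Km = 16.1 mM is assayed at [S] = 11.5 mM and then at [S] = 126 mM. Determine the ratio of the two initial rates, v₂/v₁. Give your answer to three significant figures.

2.13

Since Vmax cancels, v₂/v₁ = [S]₂(Km+[S]₁) / [S]₁(Km+[S]₂).
= 126×(16.1+11.5) / (11.5×(16.1+126)) = 3478/1634 = 2.13.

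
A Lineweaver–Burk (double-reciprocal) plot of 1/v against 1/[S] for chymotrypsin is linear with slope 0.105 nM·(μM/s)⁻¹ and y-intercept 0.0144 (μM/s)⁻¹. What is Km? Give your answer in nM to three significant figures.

y-intercept = 1/Vmax ⇒ Vmax = 69.4 μM/s; slope = Km/Vmax ⇒ Km = slope × Vmax.
Km = 0.105 × 69.4 = 7.29 nM.

7.29 nM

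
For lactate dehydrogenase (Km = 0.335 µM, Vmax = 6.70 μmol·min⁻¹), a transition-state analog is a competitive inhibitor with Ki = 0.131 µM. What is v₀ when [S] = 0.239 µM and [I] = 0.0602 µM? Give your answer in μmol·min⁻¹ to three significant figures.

α = 1 + [I]/Ki = 1 + 0.0602/0.131 = 1.460.
For a competitive inhibitor, Vmax is unchanged and the apparent Km becomes α·Km: Km,app = 0.489 µM, Vmax,app = 6.70 μmol·min⁻¹.
v = Vmax,app·[S]/(Km,app + [S]) = 6.70 × 0.239/(0.489 + 0.239) = 2.20 μmol·min⁻¹.

2.20 μmol·min⁻¹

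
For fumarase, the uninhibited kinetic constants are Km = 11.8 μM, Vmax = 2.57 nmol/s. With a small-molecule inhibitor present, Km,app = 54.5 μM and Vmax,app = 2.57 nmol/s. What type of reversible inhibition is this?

Km increases (11.8 → 54.5 μM) while Vmax is unchanged — the hallmark of competitive inhibition.

competitive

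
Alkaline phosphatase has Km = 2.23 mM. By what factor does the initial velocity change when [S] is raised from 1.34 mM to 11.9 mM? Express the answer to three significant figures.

The fractional saturations are [S]/(Km+[S]) = 1.34/3.570 = 0.3754 and 11.9/14.13 = 0.8422.
v₂/v₁ is just their ratio: 0.8422/0.3754 = 2.24.

2.24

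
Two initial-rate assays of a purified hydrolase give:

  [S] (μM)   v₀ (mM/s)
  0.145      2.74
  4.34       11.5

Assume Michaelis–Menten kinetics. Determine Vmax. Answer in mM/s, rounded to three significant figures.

From v = Vmax[S]/(Km+[S]), each point gives Vmax = v(Km+[S])/[S].
Equating: 2.74(Km+0.145)/0.145 = 11.5(Km+4.34)/4.34.
18.90·Km + 2.74 = 2.650·Km + 11.5, so (18.90 − 2.650)·Km = 11.5 − 2.74.
Km = 8.760/16.25 = 0.539 μM; then Vmax = 2.74(0.539+0.145)/0.145 = 12.9 mM/s.

12.9 mM/s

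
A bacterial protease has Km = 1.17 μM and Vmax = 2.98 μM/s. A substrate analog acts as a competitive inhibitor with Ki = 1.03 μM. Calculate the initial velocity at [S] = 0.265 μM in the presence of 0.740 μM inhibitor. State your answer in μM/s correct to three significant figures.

0.347 μM/s

With α = 1 + [I]/Ki = 1 + 0.740/1.03 = 1.718, the competitive rate law is v = Vmax[S] / (αKm + [S]).
v = 2.98×0.265 / (1.718×1.17 + 0.265) = 0.7897/2.276 = 0.347 μM/s.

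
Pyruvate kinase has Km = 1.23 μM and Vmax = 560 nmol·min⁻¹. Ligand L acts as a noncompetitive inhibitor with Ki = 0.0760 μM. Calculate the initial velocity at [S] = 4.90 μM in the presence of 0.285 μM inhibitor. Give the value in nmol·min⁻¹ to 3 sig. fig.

α = 1 + [I]/Ki = 1 + 0.285/0.0760 = 4.750.
For a noncompetitive inhibitor, Vmax is reduced to Vmax/α while Km is unchanged: Km,app = 1.23 μM, Vmax,app = 118 nmol·min⁻¹.
v = Vmax,app·[S]/(Km,app + [S]) = 118 × 4.90/(1.23 + 4.90) = 94.2 nmol·min⁻¹.

94.2 nmol·min⁻¹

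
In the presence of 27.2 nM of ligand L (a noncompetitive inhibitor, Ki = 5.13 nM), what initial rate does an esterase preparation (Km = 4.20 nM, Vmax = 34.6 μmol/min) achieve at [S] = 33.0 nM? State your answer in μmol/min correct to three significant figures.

4.87 μmol/min

With α = 1 + [I]/Ki = 1 + 27.2/5.13 = 6.302, the noncompetitive rate law is v = (Vmax/α)·[S] / (Km + [S]).
v = (34.6/6.302)×33.0 / (4.20 + 33.0) = 181.2/37.20 = 4.87 μmol/min.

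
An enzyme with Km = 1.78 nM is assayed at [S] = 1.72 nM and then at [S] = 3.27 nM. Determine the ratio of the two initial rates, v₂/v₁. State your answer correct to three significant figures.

The fractional saturations are [S]/(Km+[S]) = 1.72/3.500 = 0.4914 and 3.27/5.050 = 0.6475.
v₂/v₁ is just their ratio: 0.6475/0.4914 = 1.32.

1.32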